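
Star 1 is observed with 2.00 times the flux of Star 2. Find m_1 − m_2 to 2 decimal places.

m_1 − m_2 = −2.5 log₁₀(F_1/F_2) = −2.5 log₁₀(2.00) = −2.5 × (0.301) = -0.753.

-0.75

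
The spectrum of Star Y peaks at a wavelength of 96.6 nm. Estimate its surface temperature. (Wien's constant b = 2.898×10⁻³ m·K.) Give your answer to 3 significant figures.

3.00×10^4 K

T = b/λ_max = 2.898×10⁻³ / (96.6×10⁻⁹) = 3.000×10^4 K.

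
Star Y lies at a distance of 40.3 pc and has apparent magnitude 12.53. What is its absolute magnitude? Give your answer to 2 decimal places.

9.50

M = m − 5 log₁₀(d/10 pc) = 12.53 − 5 log₁₀(40.3/10)
  = 12.53 − 5 × 0.605 = 12.53 − 3.03 = 9.50.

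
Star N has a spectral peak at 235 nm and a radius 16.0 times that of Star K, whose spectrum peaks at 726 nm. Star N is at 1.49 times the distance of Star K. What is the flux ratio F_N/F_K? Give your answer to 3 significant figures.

1.05×10^4

Wien's law: T_N/T_K = λ_K/λ_N = 726/235 = 3.089.
L_N/L_K = (R_N/R_K)²(T_N/T_K)⁴ = (16.0)²(3.089)⁴ = 2.332×10^4.
F_N/F_K = (L_N/L_K)/(d_N/d_K)² = 2.332×10^4/(1.49)² = 1.050×10^4.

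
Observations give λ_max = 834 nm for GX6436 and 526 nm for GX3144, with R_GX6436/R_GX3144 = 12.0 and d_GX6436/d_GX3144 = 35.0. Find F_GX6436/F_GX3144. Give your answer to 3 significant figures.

0.0186

Wien's law: T_GX6436/T_GX3144 = λ_GX3144/λ_GX6436 = 526/834 = 0.6307.
L_GX6436/L_GX3144 = (R_GX6436/R_GX3144)²(T_GX6436/T_GX3144)⁴ = (12.0)²(0.6307)⁴ = 22.78.
F_GX6436/F_GX3144 = (L_GX6436/L_GX3144)/(d_GX6436/d_GX3144)² = 22.78/(35.0)² = 0.01860.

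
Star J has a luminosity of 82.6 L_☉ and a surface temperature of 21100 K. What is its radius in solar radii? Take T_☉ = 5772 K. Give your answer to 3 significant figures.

0.680 solar radii

R/R_☉ = √(L/L_☉) / (T/T_☉)² = √(82.6) / (3.656)²
       = 9.088 / 13.36 = 0.6801.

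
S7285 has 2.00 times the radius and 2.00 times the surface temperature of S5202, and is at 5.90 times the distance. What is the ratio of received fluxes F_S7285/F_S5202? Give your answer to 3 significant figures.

1.84

L_S7285/L_S5202 = (R_S7285/R_S5202)²(T_S7285/T_S5202)⁴ = (2.00)² × (2.00)⁴ = 64.00.
F_S7285/F_S5202 = (L_S7285/L_S5202)/(d_S7285/d_S5202)² = 64.00 / (5.90)² = 1.839.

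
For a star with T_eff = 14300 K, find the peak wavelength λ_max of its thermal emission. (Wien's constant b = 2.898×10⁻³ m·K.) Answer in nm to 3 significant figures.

203 nm

λ_max = b/T = 2.898×10⁻³ / 14300 = 2.03×10^-7 m = 202.7 nm.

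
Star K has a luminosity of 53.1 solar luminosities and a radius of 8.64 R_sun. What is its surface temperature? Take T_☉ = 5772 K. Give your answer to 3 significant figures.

T/T_☉ = (L/L_☉)^(1/4) / (R/R_☉)^(1/2)
T = 5772 × (53.1)^(1/4) / √(8.64) = 5772 × 2.699 / 2.939 = 5301 K.

5.30×10^3 K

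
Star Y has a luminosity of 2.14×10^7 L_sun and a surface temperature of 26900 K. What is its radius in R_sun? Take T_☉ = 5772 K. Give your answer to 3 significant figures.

R/R_☉ = √(L/L_☉) / (T/T_☉)² = √(2.14×10^7) / (4.660)²
       = 4626 / 21.72 = 213.0.

213 R_sun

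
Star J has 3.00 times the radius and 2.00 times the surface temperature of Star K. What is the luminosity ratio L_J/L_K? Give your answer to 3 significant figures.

From the Stefan–Boltzmann law, L ∝ R²T⁴, so
L_J/L_K = (R_J/R_K)² (T_J/T_K)⁴ = (3.00)² × (2.00)⁴ = 9.000 × 16.00 = 144.0.

144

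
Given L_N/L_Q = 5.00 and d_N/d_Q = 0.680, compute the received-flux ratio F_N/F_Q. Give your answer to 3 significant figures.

F = L/(4πd²), so F_N/F_Q = (L_N/L_Q) / (d_N/d_Q)²
= 5.00 / (0.680)² = 5.00 / 0.4624 = 10.81.

10.8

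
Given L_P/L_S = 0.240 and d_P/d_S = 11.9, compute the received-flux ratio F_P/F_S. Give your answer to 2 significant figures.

F = L/(4πd²), so F_P/F_S = (L_P/L_S) / (d_P/d_S)²
= 0.240 / (11.9)² = 0.240 / 141.6 = 0.001695.

0.0017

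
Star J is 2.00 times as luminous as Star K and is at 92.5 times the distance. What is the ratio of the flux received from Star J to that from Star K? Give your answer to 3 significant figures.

F = L/(4πd²), so F_J/F_K = (L_J/L_K) / (d_J/d_K)²
= 2.00 / (92.5)² = 2.00 / 8556 = 2.337×10^-4.

2.34×10^-4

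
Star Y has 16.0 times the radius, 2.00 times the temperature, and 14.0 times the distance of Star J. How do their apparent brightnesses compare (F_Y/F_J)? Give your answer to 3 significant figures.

L_Y/L_J = (R_Y/R_J)²(T_Y/T_J)⁴ = (16.0)² × (2.00)⁴ = 4096.
F_Y/F_J = (L_Y/L_J)/(d_Y/d_J)² = 4096 / (14.0)² = 20.90.

20.9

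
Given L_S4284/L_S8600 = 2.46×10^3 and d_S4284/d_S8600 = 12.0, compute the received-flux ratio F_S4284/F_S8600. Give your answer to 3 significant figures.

F = L/(4πd²), so F_S4284/F_S8600 = (L_S4284/L_S8600) / (d_S4284/d_S8600)²
= 2.46×10^3 / (12.0)² = 2.46×10^3 / 144.0 = 17.08.

17.1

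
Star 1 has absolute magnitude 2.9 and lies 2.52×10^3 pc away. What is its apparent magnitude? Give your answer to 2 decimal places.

14.91

m = M + 5 log₁₀(d/10 pc) = 2.9 + 5 log₁₀(2.52×10^3/10)
  = 2.9 + 5 × 2.401 = 2.9 + 12.01 = 14.91.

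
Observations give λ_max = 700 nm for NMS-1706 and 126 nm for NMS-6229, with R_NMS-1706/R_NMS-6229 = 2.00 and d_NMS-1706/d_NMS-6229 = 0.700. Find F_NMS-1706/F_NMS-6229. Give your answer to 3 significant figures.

Wien's law: T_NMS-1706/T_NMS-6229 = λ_NMS-6229/λ_NMS-1706 = 126/700 = 0.1800.
L_NMS-1706/L_NMS-6229 = (R_NMS-1706/R_NMS-6229)²(T_NMS-1706/T_NMS-6229)⁴ = (2.00)²(0.1800)⁴ = 0.004199.
F_NMS-1706/F_NMS-6229 = (L_NMS-1706/L_NMS-6229)/(d_NMS-1706/d_NMS-6229)² = 0.004199/(0.700)² = 0.008569.

0.00857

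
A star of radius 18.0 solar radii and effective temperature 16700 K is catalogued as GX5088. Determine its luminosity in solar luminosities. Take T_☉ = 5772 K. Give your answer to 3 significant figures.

2.27×10^4 solar luminosities

L/L_☉ = (R/R_☉)² (T/T_☉)⁴ = (18.0)² × (16700/5772)⁴
       = 324.0 × (2.893)⁴ = 324.0 × 70.07 = 2.270×10^4.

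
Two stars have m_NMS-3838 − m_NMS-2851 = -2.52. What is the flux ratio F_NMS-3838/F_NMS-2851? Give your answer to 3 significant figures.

F_NMS-3838/F_NMS-2851 = 10^(−(m_NMS-3838 − m_NMS-2851)/2.5) = 10^(2.52/2.5) = 10^1.008 = 10.19.

10.2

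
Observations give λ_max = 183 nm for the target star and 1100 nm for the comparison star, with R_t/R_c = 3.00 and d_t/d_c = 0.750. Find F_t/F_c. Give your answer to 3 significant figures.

2.09×10^4

Wien's law: T_t/T_c = λ_c/λ_t = 1100/183 = 6.011.
L_t/L_c = (R_t/R_c)²(T_t/T_c)⁴ = (3.00)²(6.011)⁴ = 1.175×10^4.
F_t/F_c = (L_t/L_c)/(d_t/d_c)² = 1.175×10^4/(0.750)² = 2.089×10^4.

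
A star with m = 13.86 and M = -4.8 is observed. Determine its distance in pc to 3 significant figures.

5.40×10^4 pc

m − M = 5 log₁₀(d/10 pc)
13.86 − (-4.8) = 18.66 = 5 log₁₀(d/10)
d = 10 × 10^(18.66/5) = 10 × 10^3.732 = 5.395×10^4 pc.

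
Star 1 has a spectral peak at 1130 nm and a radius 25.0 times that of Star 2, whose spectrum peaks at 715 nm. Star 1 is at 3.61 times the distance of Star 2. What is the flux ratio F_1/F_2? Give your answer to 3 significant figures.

Wien's law: T_1/T_2 = λ_2/λ_1 = 715/1130 = 0.6327.
L_1/L_2 = (R_1/R_2)²(T_1/T_2)⁴ = (25.0)²(0.6327)⁴ = 100.2.
F_1/F_2 = (L_1/L_2)/(d_1/d_2)² = 100.2/(3.61)² = 7.687.

7.69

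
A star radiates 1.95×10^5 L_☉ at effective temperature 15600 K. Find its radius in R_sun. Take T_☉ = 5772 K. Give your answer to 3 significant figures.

R/R_☉ = √(L/L_☉) / (T/T_☉)² = √(1.95×10^5) / (2.703)²
       = 441.6 / 7.305 = 60.45.

60.5 R_sun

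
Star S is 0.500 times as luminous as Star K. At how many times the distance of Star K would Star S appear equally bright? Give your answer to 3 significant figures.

Equal flux requires L_S/d_S² = L_K/d_K², so d_S/d_K = √(L_S/L_K)
= √(0.500) = 0.7071.

0.707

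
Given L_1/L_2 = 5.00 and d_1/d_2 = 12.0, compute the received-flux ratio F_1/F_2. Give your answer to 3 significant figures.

0.0347

F = L/(4πd²), so F_1/F_2 = (L_1/L_2) / (d_1/d_2)²
= 5.00 / (12.0)² = 5.00 / 144.0 = 0.03472.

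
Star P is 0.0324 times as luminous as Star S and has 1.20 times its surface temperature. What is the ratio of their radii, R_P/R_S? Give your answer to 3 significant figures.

L ∝ R²T⁴ gives R ∝ √L / T², so
R_P/R_S = √(0.0324) / (1.20)² = 0.1800 / 1.440 = 0.1250.

0.125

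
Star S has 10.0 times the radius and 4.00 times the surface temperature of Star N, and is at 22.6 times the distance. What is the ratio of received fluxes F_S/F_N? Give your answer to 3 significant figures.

L_S/L_N = (R_S/R_N)²(T_S/T_N)⁴ = (10.0)² × (4.00)⁴ = 2.560×10^4.
F_S/F_N = (L_S/L_N)/(d_S/d_N)² = 2.560×10^4 / (22.6)² = 50.12.

50.1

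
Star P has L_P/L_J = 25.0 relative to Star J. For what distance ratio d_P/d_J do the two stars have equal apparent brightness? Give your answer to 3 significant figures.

Equal flux requires L_P/d_P² = L_J/d_J², so d_P/d_J = √(L_P/L_J)
= √(25.0) = 5.000.

5.00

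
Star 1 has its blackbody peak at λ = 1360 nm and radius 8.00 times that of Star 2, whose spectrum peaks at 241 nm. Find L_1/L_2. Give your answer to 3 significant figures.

Wien's law gives T ∝ 1/λ_max, so T_1/T_2 = λ_2/λ_1 = 241/1360 = 0.1772.
Then L ∝ R²T⁴ gives L_1/L_2 = (8.00)² × (0.1772)⁴ = 64.00 × 9.861×10^-4 = 0.06311.

0.0631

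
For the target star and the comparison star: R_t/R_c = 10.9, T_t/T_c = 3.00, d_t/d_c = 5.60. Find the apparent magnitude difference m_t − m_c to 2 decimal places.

-6.22

L_t/L_c = (10.9)²(3.00)⁴ = 9624.
F_t/F_c = (L_t/L_c)/(d_t/d_c)² = 9624/31.36 = 306.9.
m_t − m_c = −2.5 log₁₀(306.9) = -6.22.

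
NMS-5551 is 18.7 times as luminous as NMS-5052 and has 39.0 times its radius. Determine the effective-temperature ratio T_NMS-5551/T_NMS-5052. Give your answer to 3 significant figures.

L ∝ R²T⁴ gives T ∝ (L/R²)^(1/4), so
T_NMS-5551/T_NMS-5052 = (18.7 / 39.0²)^(1/4) = (0.01229)^(1/4) = 0.3330.

0.333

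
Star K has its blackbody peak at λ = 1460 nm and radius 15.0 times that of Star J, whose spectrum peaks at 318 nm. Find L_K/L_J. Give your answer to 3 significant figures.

0.506

Wien's law gives T ∝ 1/λ_max, so T_K/T_J = λ_J/λ_K = 318/1460 = 0.2178.
Then L ∝ R²T⁴ gives L_K/L_J = (15.0)² × (0.2178)⁴ = 225.0 × 0.002251 = 0.5064.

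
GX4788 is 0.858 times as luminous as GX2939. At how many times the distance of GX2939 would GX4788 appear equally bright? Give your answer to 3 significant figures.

0.926

Equal flux requires L_GX4788/d_GX4788² = L_GX2939/d_GX2939², so d_GX4788/d_GX2939 = √(L_GX4788/L_GX2939)
= √(0.858) = 0.9263.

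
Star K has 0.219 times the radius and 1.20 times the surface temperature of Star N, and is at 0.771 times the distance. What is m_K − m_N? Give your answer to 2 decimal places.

1.94

L_K/L_N = (0.219)²(1.20)⁴ = 0.09945.
F_K/F_N = (L_K/L_N)/(d_K/d_N)² = 0.09945/0.5944 = 0.1673.
m_K − m_N = −2.5 log₁₀(0.1673) = 1.94.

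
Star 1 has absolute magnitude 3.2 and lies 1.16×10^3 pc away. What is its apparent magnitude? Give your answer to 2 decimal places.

13.52

m = M + 5 log₁₀(d/10 pc) = 3.2 + 5 log₁₀(1.16×10^3/10)
  = 3.2 + 5 × 2.064 = 3.2 + 10.32 = 13.52.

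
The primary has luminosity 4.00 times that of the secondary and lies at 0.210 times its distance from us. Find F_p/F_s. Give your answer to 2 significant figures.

91

F = L/(4πd²), so F_p/F_s = (L_p/L_s) / (d_p/d_s)²
= 4.00 / (0.210)² = 4.00 / 0.04410 = 90.70.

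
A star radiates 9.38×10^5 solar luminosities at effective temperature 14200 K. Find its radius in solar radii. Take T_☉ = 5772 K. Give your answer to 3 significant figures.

R/R_☉ = √(L/L_☉) / (T/T_☉)² = √(9.38×10^5) / (2.460)²
       = 968.5 / 6.052 = 160.0.

160 solar radii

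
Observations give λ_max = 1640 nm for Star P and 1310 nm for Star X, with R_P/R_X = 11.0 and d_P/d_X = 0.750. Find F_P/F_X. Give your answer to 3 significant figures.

87.6

Wien's law: T_P/T_X = λ_X/λ_P = 1310/1640 = 0.7988.
L_P/L_X = (R_P/R_X)²(T_P/T_X)⁴ = (11.0)²(0.7988)⁴ = 49.26.
F_P/F_X = (L_P/L_X)/(d_P/d_X)² = 49.26/(0.750)² = 87.57.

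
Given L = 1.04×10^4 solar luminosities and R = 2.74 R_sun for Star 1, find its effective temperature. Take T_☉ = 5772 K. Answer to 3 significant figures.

3.52×10^4 K

T/T_☉ = (L/L_☉)^(1/4) / (R/R_☉)^(1/2)
T = 5772 × (1.04×10^4)^(1/4) / √(2.74) = 5772 × 10.10 / 1.655 = 3.521×10^4 K.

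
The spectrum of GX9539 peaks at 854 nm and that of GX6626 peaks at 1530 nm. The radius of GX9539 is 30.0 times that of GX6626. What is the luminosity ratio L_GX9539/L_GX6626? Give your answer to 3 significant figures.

9.27×10^3

Wien's law gives T ∝ 1/λ_max, so T_GX9539/T_GX6626 = λ_GX6626/λ_GX9539 = 1530/854 = 1.792.
Then L ∝ R²T⁴ gives L_GX9539/L_GX6626 = (30.0)² × (1.792)⁴ = 900.0 × 10.30 = 9272.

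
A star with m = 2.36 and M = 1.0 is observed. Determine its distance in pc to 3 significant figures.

m − M = 5 log₁₀(d/10 pc)
2.36 − (1.0) = 1.36 = 5 log₁₀(d/10)
d = 10 × 10^(1.36/5) = 10 × 10^0.272 = 18.71 pc.

18.7 pc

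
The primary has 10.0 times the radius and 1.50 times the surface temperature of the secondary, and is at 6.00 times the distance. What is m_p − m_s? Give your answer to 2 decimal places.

-2.87

L_p/L_s = (10.0)²(1.50)⁴ = 506.2.
F_p/F_s = (L_p/L_s)/(d_p/d_s)² = 506.2/36.00 = 14.06.
m_p − m_s = −2.5 log₁₀(14.06) = -2.87.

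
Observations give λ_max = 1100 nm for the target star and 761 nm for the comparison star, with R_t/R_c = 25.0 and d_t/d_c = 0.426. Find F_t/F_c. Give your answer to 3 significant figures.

789

Wien's law: T_t/T_c = λ_c/λ_t = 761/1100 = 0.6918.
L_t/L_c = (R_t/R_c)²(T_t/T_c)⁴ = (25.0)²(0.6918)⁴ = 143.2.
F_t/F_c = (L_t/L_c)/(d_t/d_c)² = 143.2/(0.426)² = 788.9.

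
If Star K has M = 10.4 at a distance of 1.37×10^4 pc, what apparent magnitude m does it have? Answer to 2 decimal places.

m = M + 5 log₁₀(d/10 pc) = 10.4 + 5 log₁₀(1.37×10^4/10)
  = 10.4 + 5 × 3.137 = 10.4 + 15.68 = 26.08.

26.08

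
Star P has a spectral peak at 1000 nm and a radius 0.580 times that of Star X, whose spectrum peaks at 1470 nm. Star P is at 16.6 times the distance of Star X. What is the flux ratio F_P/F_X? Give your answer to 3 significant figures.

0.00570

Wien's law: T_P/T_X = λ_X/λ_P = 1470/1000 = 1.470.
L_P/L_X = (R_P/R_X)²(T_P/T_X)⁴ = (0.580)²(1.470)⁴ = 1.571.
F_P/F_X = (L_P/L_X)/(d_P/d_X)² = 1.571/(16.6)² = 0.005700.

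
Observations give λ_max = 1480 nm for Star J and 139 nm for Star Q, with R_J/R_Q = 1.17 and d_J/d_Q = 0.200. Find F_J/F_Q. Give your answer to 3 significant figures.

Wien's law: T_J/T_Q = λ_Q/λ_J = 139/1480 = 0.09392.
L_J/L_Q = (R_J/R_Q)²(T_J/T_Q)⁴ = (1.17)²(0.09392)⁴ = 1.065×10^-4.
F_J/F_Q = (L_J/L_Q)/(d_J/d_Q)² = 1.065×10^-4/(0.200)² = 0.002663.

0.00266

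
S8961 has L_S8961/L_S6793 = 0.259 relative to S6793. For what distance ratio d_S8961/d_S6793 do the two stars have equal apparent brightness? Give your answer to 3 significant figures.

0.509

Equal flux requires L_S8961/d_S8961² = L_S6793/d_S6793², so d_S8961/d_S6793 = √(L_S8961/L_S6793)
= √(0.259) = 0.5089.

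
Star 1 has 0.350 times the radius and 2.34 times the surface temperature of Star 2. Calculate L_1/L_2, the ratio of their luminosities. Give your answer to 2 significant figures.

From the Stefan–Boltzmann law, L ∝ R²T⁴, so
L_1/L_2 = (R_1/R_2)² (T_1/T_2)⁴ = (0.350)² × (2.34)⁴ = 0.1225 × 29.98 = 3.673.

3.7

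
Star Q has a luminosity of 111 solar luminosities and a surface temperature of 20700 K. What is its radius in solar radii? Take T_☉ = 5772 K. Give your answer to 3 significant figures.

0.819 solar radii

R/R_☉ = √(L/L_☉) / (T/T_☉)² = √(111) / (3.586)²
       = 10.54 / 12.86 = 0.8192.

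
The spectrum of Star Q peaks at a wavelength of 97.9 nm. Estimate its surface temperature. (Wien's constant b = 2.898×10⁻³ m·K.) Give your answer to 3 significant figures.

2.96×10^4 K

T = b/λ_max = 2.898×10⁻³ / (97.9×10⁻⁹) = 2.960×10^4 K.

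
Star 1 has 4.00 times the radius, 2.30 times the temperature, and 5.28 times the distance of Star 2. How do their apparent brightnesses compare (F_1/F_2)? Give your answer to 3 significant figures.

L_1/L_2 = (R_1/R_2)²(T_1/T_2)⁴ = (4.00)² × (2.30)⁴ = 447.7.
F_1/F_2 = (L_1/L_2)/(d_1/d_2)² = 447.7 / (5.28)² = 16.06.

16.1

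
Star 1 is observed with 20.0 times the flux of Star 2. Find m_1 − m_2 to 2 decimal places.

m_1 − m_2 = −2.5 log₁₀(F_1/F_2) = −2.5 log₁₀(20.0) = −2.5 × (1.301) = -3.253.

-3.25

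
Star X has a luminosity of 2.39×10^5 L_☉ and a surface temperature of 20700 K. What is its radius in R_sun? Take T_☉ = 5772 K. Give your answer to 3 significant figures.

R/R_☉ = √(L/L_☉) / (T/T_☉)² = √(2.39×10^5) / (3.586)²
       = 488.9 / 12.86 = 38.01.

38.0 R_sun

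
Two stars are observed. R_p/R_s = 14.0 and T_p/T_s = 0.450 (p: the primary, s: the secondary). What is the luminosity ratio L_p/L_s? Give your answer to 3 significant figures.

From the Stefan–Boltzmann law, L ∝ R²T⁴, so
L_p/L_s = (R_p/R_s)² (T_p/T_s)⁴ = (14.0)² × (0.450)⁴ = 196.0 × 0.04101 = 8.037.

8.04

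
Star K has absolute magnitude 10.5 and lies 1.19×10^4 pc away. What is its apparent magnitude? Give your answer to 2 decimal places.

25.88

m = M + 5 log₁₀(d/10 pc) = 10.5 + 5 log₁₀(1.19×10^4/10)
  = 10.5 + 5 × 3.076 = 10.5 + 15.38 = 25.88.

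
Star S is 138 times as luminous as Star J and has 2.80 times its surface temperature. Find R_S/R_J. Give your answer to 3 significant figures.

1.50

L ∝ R²T⁴ gives R ∝ √L / T², so
R_S/R_J = √(138) / (2.80)² = 11.75 / 7.840 = 1.498.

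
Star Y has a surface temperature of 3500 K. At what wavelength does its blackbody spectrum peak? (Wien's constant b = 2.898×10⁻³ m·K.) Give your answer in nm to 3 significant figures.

λ_max = b/T = 2.898×10⁻³ / 3500 = 8.28×10^-7 m = 828.0 nm.

828 nm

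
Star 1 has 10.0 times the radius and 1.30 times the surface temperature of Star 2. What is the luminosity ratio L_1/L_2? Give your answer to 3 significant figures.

From the Stefan–Boltzmann law, L ∝ R²T⁴, so
L_1/L_2 = (R_1/R_2)² (T_1/T_2)⁴ = (10.0)² × (1.30)⁴ = 100.0 × 2.856 = 285.6.

286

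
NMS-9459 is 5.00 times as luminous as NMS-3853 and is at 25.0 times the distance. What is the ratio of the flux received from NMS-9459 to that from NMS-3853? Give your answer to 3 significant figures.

0.00800

F = L/(4πd²), so F_NMS-9459/F_NMS-3853 = (L_NMS-9459/L_NMS-3853) / (d_NMS-9459/d_NMS-3853)²
= 5.00 / (25.0)² = 5.00 / 625.0 = 0.008000.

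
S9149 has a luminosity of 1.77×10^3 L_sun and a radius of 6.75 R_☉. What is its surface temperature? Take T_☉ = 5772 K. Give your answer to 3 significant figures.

1.44×10^4 K

T/T_☉ = (L/L_☉)^(1/4) / (R/R_☉)^(1/2)
T = 5772 × (1.77×10^3)^(1/4) / √(6.75) = 5772 × 6.486 / 2.598 = 1.441×10^4 K.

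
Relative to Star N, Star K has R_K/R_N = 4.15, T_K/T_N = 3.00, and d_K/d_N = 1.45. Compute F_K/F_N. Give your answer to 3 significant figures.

L_K/L_N = (R_K/R_N)²(T_K/T_N)⁴ = (4.15)² × (3.00)⁴ = 1395.
F_K/F_N = (L_K/L_N)/(d_K/d_N)² = 1395 / (1.45)² = 663.5.

664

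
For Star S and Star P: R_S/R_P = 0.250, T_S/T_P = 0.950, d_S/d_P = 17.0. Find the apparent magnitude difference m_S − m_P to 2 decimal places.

L_S/L_P = (0.250)²(0.950)⁴ = 0.05091.
F_S/F_P = (L_S/L_P)/(d_S/d_P)² = 0.05091/289.0 = 1.761×10^-4.
m_S − m_P = −2.5 log₁₀(1.761×10^-4) = 9.39.

9.39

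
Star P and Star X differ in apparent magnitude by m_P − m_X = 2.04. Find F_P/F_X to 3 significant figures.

F_P/F_X = 10^(−(m_P − m_X)/2.5) = 10^(-2.04/2.5) = 10^-0.816 = 0.1528.

0.153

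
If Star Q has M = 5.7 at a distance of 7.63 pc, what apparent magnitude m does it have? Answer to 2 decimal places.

5.11

m = M + 5 log₁₀(d/10 pc) = 5.7 + 5 log₁₀(7.63/10)
  = 5.7 + 5 × -0.117 = 5.7 + -0.59 = 5.11.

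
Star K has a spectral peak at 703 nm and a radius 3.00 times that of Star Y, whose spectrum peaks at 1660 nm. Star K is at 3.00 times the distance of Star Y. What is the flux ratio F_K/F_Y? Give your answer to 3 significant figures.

Wien's law: T_K/T_Y = λ_Y/λ_K = 1660/703 = 2.361.
L_K/L_Y = (R_K/R_Y)²(T_K/T_Y)⁴ = (3.00)²(2.361)⁴ = 279.8.
F_K/F_Y = (L_K/L_Y)/(d_K/d_Y)² = 279.8/(3.00)² = 31.09.

31.1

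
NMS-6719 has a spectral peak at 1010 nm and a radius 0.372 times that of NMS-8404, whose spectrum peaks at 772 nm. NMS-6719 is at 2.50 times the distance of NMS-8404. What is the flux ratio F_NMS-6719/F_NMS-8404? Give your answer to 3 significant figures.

Wien's law: T_NMS-6719/T_NMS-8404 = λ_NMS-8404/λ_NMS-6719 = 772/1010 = 0.7644.
L_NMS-6719/L_NMS-8404 = (R_NMS-6719/R_NMS-8404)²(T_NMS-6719/T_NMS-8404)⁴ = (0.372)²(0.7644)⁴ = 0.04724.
F_NMS-6719/F_NMS-8404 = (L_NMS-6719/L_NMS-8404)/(d_NMS-6719/d_NMS-8404)² = 0.04724/(2.50)² = 0.007558.

0.00756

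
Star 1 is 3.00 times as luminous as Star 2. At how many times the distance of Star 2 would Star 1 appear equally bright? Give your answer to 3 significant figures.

1.73

Equal flux requires L_1/d_1² = L_2/d_2², so d_1/d_2 = √(L_1/L_2)
= √(3.00) = 1.732.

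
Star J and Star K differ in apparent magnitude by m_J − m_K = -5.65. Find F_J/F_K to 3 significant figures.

182

F_J/F_K = 10^(−(m_J − m_K)/2.5) = 10^(5.65/2.5) = 10^2.260 = 182.0.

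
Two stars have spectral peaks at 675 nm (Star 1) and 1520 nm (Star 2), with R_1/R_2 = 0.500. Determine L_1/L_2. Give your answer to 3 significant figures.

6.43

Wien's law gives T ∝ 1/λ_max, so T_1/T_2 = λ_2/λ_1 = 1520/675 = 2.252.
Then L ∝ R²T⁴ gives L_1/L_2 = (0.500)² × (2.252)⁴ = 0.2500 × 25.71 = 6.428.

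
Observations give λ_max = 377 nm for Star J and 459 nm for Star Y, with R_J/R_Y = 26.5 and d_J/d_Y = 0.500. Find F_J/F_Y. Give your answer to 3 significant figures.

Wien's law: T_J/T_Y = λ_Y/λ_J = 459/377 = 1.218.
L_J/L_Y = (R_J/R_Y)²(T_J/T_Y)⁴ = (26.5)²(1.218)⁴ = 1543.
F_J/F_Y = (L_J/L_Y)/(d_J/d_Y)² = 1543/(0.500)² = 6172.

6.17×10^3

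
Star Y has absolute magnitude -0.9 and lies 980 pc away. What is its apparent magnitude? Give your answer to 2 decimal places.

m = M + 5 log₁₀(d/10 pc) = -0.9 + 5 log₁₀(980/10)
  = -0.9 + 5 × 1.991 = -0.9 + 9.96 = 9.06.

9.06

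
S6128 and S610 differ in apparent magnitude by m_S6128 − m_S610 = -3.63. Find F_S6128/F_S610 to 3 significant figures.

28.3

F_S6128/F_S610 = 10^(−(m_S6128 − m_S610)/2.5) = 10^(3.63/2.5) = 10^1.452 = 28.31.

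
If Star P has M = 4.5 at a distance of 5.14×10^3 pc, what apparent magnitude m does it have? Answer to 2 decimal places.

m = M + 5 log₁₀(d/10 pc) = 4.5 + 5 log₁₀(5.14×10^3/10)
  = 4.5 + 5 × 2.711 = 4.5 + 13.55 = 18.05.

18.05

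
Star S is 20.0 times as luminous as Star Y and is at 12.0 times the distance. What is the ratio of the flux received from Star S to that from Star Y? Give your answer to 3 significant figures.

0.139

F = L/(4πd²), so F_S/F_Y = (L_S/L_Y) / (d_S/d_Y)²
= 20.0 / (12.0)² = 20.0 / 144.0 = 0.1389.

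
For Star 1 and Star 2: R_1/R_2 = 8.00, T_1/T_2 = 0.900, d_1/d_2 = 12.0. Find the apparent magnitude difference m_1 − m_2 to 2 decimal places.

L_1/L_2 = (8.00)²(0.900)⁴ = 41.99.
F_1/F_2 = (L_1/L_2)/(d_1/d_2)² = 41.99/144.0 = 0.2916.
m_1 − m_2 = −2.5 log₁₀(0.2916) = 1.34.

1.34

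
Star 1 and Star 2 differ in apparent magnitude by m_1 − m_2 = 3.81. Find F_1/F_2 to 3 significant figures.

0.0299

F_1/F_2 = 10^(−(m_1 − m_2)/2.5) = 10^(-3.81/2.5) = 10^-1.524 = 0.02992.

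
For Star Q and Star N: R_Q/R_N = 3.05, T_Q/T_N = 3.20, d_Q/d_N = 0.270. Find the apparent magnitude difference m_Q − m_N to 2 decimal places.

L_Q/L_N = (3.05)²(3.20)⁴ = 975.4.
F_Q/F_N = (L_Q/L_N)/(d_Q/d_N)² = 975.4/0.07290 = 1.338×10^4.
m_Q − m_N = −2.5 log₁₀(1.338×10^4) = -10.32.

-10.32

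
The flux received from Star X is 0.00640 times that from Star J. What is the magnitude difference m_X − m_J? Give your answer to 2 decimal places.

5.48

m_X − m_J = −2.5 log₁₀(F_X/F_J) = −2.5 log₁₀(0.00640) = −2.5 × (-2.194) = 5.485.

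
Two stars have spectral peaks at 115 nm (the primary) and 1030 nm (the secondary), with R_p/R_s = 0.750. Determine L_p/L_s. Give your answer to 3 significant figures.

3.62×10^3

Wien's law gives T ∝ 1/λ_max, so T_p/T_s = λ_s/λ_p = 1030/115 = 8.957.
Then L ∝ R²T⁴ gives L_p/L_s = (0.750)² × (8.957)⁴ = 0.5625 × 6435 = 3620.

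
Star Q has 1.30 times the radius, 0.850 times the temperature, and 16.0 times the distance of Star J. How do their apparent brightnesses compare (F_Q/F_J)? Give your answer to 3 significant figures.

L_Q/L_J = (R_Q/R_J)²(T_Q/T_J)⁴ = (1.30)² × (0.850)⁴ = 0.8822.
F_Q/F_J = (L_Q/L_J)/(d_Q/d_J)² = 0.8822 / (16.0)² = 0.003446.

0.00345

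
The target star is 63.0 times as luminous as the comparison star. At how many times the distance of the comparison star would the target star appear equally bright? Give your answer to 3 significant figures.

Equal flux requires L_t/d_t² = L_c/d_c², so d_t/d_c = √(L_t/L_c)
= √(63.0) = 7.937.

7.94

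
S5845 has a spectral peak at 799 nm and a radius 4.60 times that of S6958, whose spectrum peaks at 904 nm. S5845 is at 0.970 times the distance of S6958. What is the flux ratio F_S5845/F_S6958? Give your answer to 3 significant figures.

36.9

Wien's law: T_S5845/T_S6958 = λ_S6958/λ_S5845 = 904/799 = 1.131.
L_S5845/L_S6958 = (R_S5845/R_S6958)²(T_S5845/T_S6958)⁴ = (4.60)²(1.131)⁴ = 34.67.
F_S5845/F_S6958 = (L_S5845/L_S6958)/(d_S5845/d_S6958)² = 34.67/(0.970)² = 36.85.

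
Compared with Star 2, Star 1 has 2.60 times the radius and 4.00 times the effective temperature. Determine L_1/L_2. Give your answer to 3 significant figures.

1.73×10^3

From the Stefan–Boltzmann law, L ∝ R²T⁴, so
L_1/L_2 = (R_1/R_2)² (T_1/T_2)⁴ = (2.60)² × (4.00)⁴ = 6.760 × 256.0 = 1731.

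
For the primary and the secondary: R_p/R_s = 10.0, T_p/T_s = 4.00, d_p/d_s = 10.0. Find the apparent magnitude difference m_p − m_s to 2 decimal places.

L_p/L_s = (10.0)²(4.00)⁴ = 2.560×10^4.
F_p/F_s = (L_p/L_s)/(d_p/d_s)² = 2.560×10^4/100.0 = 256.0.
m_p − m_s = −2.5 log₁₀(256.0) = -6.02.

-6.02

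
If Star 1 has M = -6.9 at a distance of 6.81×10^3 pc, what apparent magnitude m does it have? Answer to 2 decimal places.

m = M + 5 log₁₀(d/10 pc) = -6.9 + 5 log₁₀(6.81×10^3/10)
  = -6.9 + 5 × 2.833 = -6.9 + 14.17 = 7.27.

7.27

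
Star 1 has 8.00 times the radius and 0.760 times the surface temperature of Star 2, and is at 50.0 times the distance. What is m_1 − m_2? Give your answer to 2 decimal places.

5.17

L_1/L_2 = (8.00)²(0.760)⁴ = 21.35.
F_1/F_2 = (L_1/L_2)/(d_1/d_2)² = 21.35/2500 = 0.008541.
m_1 − m_2 = −2.5 log₁₀(0.008541) = 5.17.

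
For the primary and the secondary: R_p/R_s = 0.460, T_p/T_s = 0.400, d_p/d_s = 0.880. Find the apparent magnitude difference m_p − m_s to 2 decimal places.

5.39

L_p/L_s = (0.460)²(0.400)⁴ = 0.005417.
F_p/F_s = (L_p/L_s)/(d_p/d_s)² = 0.005417/0.7744 = 0.006995.
m_p − m_s = −2.5 log₁₀(0.006995) = 5.39.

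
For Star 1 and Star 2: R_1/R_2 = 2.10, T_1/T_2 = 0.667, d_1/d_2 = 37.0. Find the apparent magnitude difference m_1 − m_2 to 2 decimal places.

L_1/L_2 = (2.10)²(0.667)⁴ = 0.8729.
F_1/F_2 = (L_1/L_2)/(d_1/d_2)² = 0.8729/1369 = 6.376×10^-4.
m_1 − m_2 = −2.5 log₁₀(6.376×10^-4) = 7.99.

7.99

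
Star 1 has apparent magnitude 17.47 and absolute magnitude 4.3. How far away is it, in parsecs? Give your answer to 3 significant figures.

m − M = 5 log₁₀(d/10 pc)
17.47 − (4.3) = 13.17 = 5 log₁₀(d/10)
d = 10 × 10^(13.17/5) = 10 × 10^2.634 = 4305 pc.

4.31×10^3 pc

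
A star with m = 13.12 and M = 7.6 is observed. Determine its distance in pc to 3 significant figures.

m − M = 5 log₁₀(d/10 pc)
13.12 − (7.6) = 5.52 = 5 log₁₀(d/10)
d = 10 × 10^(5.52/5) = 10 × 10^1.104 = 127.1 pc.

127 pc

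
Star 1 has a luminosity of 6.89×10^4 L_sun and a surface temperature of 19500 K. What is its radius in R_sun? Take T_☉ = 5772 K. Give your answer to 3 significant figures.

R/R_☉ = √(L/L_☉) / (T/T_☉)² = √(6.89×10^4) / (3.378)²
       = 262.5 / 11.41 = 23.00.

23.0 R_sun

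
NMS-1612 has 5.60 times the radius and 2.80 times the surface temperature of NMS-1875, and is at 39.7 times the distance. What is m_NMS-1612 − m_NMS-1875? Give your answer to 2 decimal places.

-0.22

L_NMS-1612/L_NMS-1875 = (5.60)²(2.80)⁴ = 1928.
F_NMS-1612/F_NMS-1875 = (L_NMS-1612/L_NMS-1875)/(d_NMS-1612/d_NMS-1875)² = 1928/1576 = 1.223.
m_NMS-1612 − m_NMS-1875 = −2.5 log₁₀(1.223) = -0.22.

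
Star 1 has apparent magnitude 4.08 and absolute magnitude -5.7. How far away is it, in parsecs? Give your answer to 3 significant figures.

904 pc

m − M = 5 log₁₀(d/10 pc)
4.08 − (-5.7) = 9.78 = 5 log₁₀(d/10)
d = 10 × 10^(9.78/5) = 10 × 10^1.956 = 903.6 pc.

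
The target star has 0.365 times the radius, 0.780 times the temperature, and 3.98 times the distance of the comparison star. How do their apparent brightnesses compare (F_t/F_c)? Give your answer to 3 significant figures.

L_t/L_c = (R_t/R_c)²(T_t/T_c)⁴ = (0.365)² × (0.780)⁴ = 0.04931.
F_t/F_c = (L_t/L_c)/(d_t/d_c)² = 0.04931 / (3.98)² = 0.003113.

0.00311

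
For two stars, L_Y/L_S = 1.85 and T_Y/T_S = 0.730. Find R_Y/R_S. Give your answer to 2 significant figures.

2.6

L ∝ R²T⁴ gives R ∝ √L / T², so
R_Y/R_S = √(1.85) / (0.730)² = 1.360 / 0.5329 = 2.552.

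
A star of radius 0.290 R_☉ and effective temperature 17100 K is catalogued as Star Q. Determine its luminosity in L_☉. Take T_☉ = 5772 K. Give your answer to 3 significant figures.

6.48 L_☉

L/L_☉ = (R/R_☉)² (T/T_☉)⁴ = (0.290)² × (17100/5772)⁴
       = 0.08410 × (2.963)⁴ = 0.08410 × 77.03 = 6.479.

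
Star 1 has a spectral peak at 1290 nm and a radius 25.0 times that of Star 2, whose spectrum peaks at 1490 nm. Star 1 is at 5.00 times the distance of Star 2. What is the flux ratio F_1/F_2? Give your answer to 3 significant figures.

44.5

Wien's law: T_1/T_2 = λ_2/λ_1 = 1490/1290 = 1.155.
L_1/L_2 = (R_1/R_2)²(T_1/T_2)⁴ = (25.0)²(1.155)⁴ = 1112.
F_1/F_2 = (L_1/L_2)/(d_1/d_2)² = 1112/(5.00)² = 44.50.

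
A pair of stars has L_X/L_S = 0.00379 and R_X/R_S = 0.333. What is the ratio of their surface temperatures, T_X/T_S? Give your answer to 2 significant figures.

L ∝ R²T⁴ gives T ∝ (L/R²)^(1/4), so
T_X/T_S = (0.00379 / 0.333²)^(1/4) = (0.03418)^(1/4) = 0.4300.

0.43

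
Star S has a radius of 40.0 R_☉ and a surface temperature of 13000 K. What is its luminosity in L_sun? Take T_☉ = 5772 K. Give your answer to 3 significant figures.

L/L_☉ = (R/R_☉)² (T/T_☉)⁴ = (40.0)² × (13000/5772)⁴
       = 1600 × (2.252)⁴ = 1600 × 25.73 = 4.117×10^4.

4.12×10^4 L_sun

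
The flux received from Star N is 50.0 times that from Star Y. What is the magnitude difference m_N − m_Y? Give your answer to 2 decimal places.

-4.25

m_N − m_Y = −2.5 log₁₀(F_N/F_Y) = −2.5 log₁₀(50.0) = −2.5 × (1.699) = -4.247.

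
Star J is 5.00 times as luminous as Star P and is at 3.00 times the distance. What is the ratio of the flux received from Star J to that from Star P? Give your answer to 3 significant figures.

0.556

F = L/(4πd²), so F_J/F_P = (L_J/L_P) / (d_J/d_P)²
= 5.00 / (3.00)² = 5.00 / 9.000 = 0.5556.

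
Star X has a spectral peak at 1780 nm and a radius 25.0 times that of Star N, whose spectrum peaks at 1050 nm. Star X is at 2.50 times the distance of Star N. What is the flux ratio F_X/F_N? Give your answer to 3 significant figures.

Wien's law: T_X/T_N = λ_N/λ_X = 1050/1780 = 0.5899.
L_X/L_N = (R_X/R_N)²(T_X/T_N)⁴ = (25.0)²(0.5899)⁴ = 75.68.
F_X/F_N = (L_X/L_N)/(d_X/d_N)² = 75.68/(2.50)² = 12.11.

12.1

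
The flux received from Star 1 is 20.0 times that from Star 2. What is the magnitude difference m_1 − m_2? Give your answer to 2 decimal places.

-3.25

m_1 − m_2 = −2.5 log₁₀(F_1/F_2) = −2.5 log₁₀(20.0) = −2.5 × (1.301) = -3.253.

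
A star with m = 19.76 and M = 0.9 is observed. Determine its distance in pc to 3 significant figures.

5.92×10^4 pc

m − M = 5 log₁₀(d/10 pc)
19.76 − (0.9) = 18.86 = 5 log₁₀(d/10)
d = 10 × 10^(18.86/5) = 10 × 10^3.772 = 5.916×10^4 pc.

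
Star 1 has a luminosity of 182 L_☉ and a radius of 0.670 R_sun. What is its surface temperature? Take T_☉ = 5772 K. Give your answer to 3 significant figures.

T/T_☉ = (L/L_☉)^(1/4) / (R/R_☉)^(1/2)
T = 5772 × (182)^(1/4) / √(0.670) = 5772 × 3.673 / 0.8185 = 2.590×10^4 K.

2.59×10^4 K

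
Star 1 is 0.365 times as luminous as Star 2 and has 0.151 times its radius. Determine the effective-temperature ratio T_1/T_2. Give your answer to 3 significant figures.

2.00

L ∝ R²T⁴ gives T ∝ (L/R²)^(1/4), so
T_1/T_2 = (0.365 / 0.151²)^(1/4) = (16.01)^(1/4) = 2.000.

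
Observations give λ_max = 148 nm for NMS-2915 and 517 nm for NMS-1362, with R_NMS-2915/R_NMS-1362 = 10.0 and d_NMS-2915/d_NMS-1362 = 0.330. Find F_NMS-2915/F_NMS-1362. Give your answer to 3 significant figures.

1.37×10^5

Wien's law: T_NMS-2915/T_NMS-1362 = λ_NMS-1362/λ_NMS-2915 = 517/148 = 3.493.
L_NMS-2915/L_NMS-1362 = (R_NMS-2915/R_NMS-1362)²(T_NMS-2915/T_NMS-1362)⁴ = (10.0)²(3.493)⁴ = 1.489×10^4.
F_NMS-2915/F_NMS-1362 = (L_NMS-2915/L_NMS-1362)/(d_NMS-2915/d_NMS-1362)² = 1.489×10^4/(0.330)² = 1.367×10^5.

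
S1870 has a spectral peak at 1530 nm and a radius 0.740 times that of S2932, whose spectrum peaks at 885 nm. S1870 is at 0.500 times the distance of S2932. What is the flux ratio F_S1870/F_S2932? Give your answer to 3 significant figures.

0.245

Wien's law: T_S1870/T_S2932 = λ_S2932/λ_S1870 = 885/1530 = 0.5784.
L_S1870/L_S2932 = (R_S1870/R_S2932)²(T_S1870/T_S2932)⁴ = (0.740)²(0.5784)⁴ = 0.06130.
F_S1870/F_S2932 = (L_S1870/L_S2932)/(d_S1870/d_S2932)² = 0.06130/(0.500)² = 0.2452.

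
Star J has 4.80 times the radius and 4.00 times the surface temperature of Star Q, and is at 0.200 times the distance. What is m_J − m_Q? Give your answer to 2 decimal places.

-12.92

L_J/L_Q = (4.80)²(4.00)⁴ = 5898.
F_J/F_Q = (L_J/L_Q)/(d_J/d_Q)² = 5898/0.04000 = 1.475×10^5.
m_J − m_Q = −2.5 log₁₀(1.475×10^5) = -12.92.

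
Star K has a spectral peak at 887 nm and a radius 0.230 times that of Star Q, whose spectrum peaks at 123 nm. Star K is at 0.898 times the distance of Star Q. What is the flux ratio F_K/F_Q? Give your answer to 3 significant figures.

2.43×10^-5

Wien's law: T_K/T_Q = λ_Q/λ_K = 123/887 = 0.1387.
L_K/L_Q = (R_K/R_Q)²(T_K/T_Q)⁴ = (0.230)²(0.1387)⁴ = 1.956×10^-5.
F_K/F_Q = (L_K/L_Q)/(d_K/d_Q)² = 1.956×10^-5/(0.898)² = 2.426×10^-5.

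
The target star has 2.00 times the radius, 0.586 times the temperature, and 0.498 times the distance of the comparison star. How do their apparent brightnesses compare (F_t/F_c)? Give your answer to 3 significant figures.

L_t/L_c = (R_t/R_c)²(T_t/T_c)⁴ = (2.00)² × (0.586)⁴ = 0.4717.
F_t/F_c = (L_t/L_c)/(d_t/d_c)² = 0.4717 / (0.498)² = 1.902.

1.90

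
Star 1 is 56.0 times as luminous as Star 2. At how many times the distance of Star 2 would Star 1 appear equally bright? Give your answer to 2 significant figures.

Equal flux requires L_1/d_1² = L_2/d_2², so d_1/d_2 = √(L_1/L_2)
= √(56.0) = 7.483.

7.5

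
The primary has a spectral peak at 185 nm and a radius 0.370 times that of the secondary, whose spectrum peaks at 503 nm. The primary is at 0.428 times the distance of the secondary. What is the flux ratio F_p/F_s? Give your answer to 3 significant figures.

Wien's law: T_p/T_s = λ_s/λ_p = 503/185 = 2.719.
L_p/L_s = (R_p/R_s)²(T_p/T_s)⁴ = (0.370)²(2.719)⁴ = 7.481.
F_p/F_s = (L_p/L_s)/(d_p/d_s)² = 7.481/(0.428)² = 40.84.

40.8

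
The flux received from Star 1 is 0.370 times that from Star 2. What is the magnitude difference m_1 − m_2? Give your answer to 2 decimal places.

1.08

m_1 − m_2 = −2.5 log₁₀(F_1/F_2) = −2.5 log₁₀(0.370) = −2.5 × (-0.432) = 1.079.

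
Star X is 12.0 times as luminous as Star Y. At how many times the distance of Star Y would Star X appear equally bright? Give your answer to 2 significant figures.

3.5

Equal flux requires L_X/d_X² = L_Y/d_Y², so d_X/d_Y = √(L_X/L_Y)
= √(12.0) = 3.464.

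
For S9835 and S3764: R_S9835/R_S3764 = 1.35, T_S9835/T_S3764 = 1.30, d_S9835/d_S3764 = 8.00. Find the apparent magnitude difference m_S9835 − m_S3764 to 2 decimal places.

2.72

L_S9835/L_S3764 = (1.35)²(1.30)⁴ = 5.205.
F_S9835/F_S3764 = (L_S9835/L_S3764)/(d_S9835/d_S3764)² = 5.205/64.00 = 0.08133.
m_S9835 − m_S3764 = −2.5 log₁₀(0.08133) = 2.72.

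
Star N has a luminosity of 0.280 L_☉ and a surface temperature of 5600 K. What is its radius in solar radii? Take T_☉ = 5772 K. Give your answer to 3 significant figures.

R/R_☉ = √(L/L_☉) / (T/T_☉)² = √(0.280) / (0.9702)²
       = 0.5292 / 0.9413 = 0.5622.

0.562 solar radii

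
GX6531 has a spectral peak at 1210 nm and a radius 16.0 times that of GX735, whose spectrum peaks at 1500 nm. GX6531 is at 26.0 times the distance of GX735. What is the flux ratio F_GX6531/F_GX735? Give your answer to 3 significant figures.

Wien's law: T_GX6531/T_GX735 = λ_GX735/λ_GX6531 = 1500/1210 = 1.240.
L_GX6531/L_GX735 = (R_GX6531/R_GX735)²(T_GX6531/T_GX735)⁴ = (16.0)²(1.240)⁴ = 604.6.
F_GX6531/F_GX735 = (L_GX6531/L_GX735)/(d_GX6531/d_GX735)² = 604.6/(26.0)² = 0.8944.

0.894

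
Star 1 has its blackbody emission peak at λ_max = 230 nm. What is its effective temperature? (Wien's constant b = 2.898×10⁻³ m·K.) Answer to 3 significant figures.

T = b/λ_max = 2.898×10⁻³ / (230×10⁻⁹) = 1.260×10^4 K.

1.26×10^4 K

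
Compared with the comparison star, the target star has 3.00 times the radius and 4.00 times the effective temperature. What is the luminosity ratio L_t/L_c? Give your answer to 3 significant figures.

2.30×10^3

From the Stefan–Boltzmann law, L ∝ R²T⁴, so
L_t/L_c = (R_t/R_c)² (T_t/T_c)⁴ = (3.00)² × (4.00)⁴ = 9.000 × 256.0 = 2304.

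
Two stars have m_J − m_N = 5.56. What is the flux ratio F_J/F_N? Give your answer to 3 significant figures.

0.00597

F_J/F_N = 10^(−(m_J − m_N)/2.5) = 10^(-5.56/2.5) = 10^-2.224 = 0.005970.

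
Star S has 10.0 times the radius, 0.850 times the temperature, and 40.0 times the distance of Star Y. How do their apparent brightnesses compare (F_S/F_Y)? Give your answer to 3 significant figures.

0.0326

L_S/L_Y = (R_S/R_Y)²(T_S/T_Y)⁴ = (10.0)² × (0.850)⁴ = 52.20.
F_S/F_Y = (L_S/L_Y)/(d_S/d_Y)² = 52.20 / (40.0)² = 0.03263.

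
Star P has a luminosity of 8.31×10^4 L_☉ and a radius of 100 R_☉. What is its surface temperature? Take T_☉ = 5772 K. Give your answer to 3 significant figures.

9.80×10^3 K

T/T_☉ = (L/L_☉)^(1/4) / (R/R_☉)^(1/2)
T = 5772 × (8.31×10^4)^(1/4) / √(100) = 5772 × 16.98 / 10.00 = 9800 K.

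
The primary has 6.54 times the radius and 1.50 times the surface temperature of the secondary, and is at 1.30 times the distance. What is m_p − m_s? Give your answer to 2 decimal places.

L_p/L_s = (6.54)²(1.50)⁴ = 216.5.
F_p/F_s = (L_p/L_s)/(d_p/d_s)² = 216.5/1.690 = 128.1.
m_p − m_s = −2.5 log₁₀(128.1) = -5.27.

-5.27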